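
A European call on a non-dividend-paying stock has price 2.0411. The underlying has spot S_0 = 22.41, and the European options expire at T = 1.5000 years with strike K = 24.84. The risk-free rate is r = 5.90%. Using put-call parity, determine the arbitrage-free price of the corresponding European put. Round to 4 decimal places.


Put-call parity: C - P = S_0 * exp(-qT) - K * exp(-rT).
S_0 * exp(-qT) = 22.4100 * 1.00000000 = 22.41000000
K * exp(-rT) = 24.8400 * 0.91530311 = 22.73612927
P = C - S*exp(-qT) + K*exp(-rT)
P = 2.0411 - 22.41000000 + 22.73612927 = 2.3672

Answer: Put price = 2.3672


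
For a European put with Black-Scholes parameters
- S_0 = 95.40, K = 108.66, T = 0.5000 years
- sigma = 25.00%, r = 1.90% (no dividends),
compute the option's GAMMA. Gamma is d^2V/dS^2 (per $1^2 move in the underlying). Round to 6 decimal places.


Answer: Gamma = 0.019829

Derivation:
d1 = -0.5940837535; d2 = -0.7708604488
phi(d1) = 0.3344037157; exp(-qT) = 1.0000000000; exp(-rT) = 0.9905449824
Gamma = exp(-qT) * phi(d1) / (S * sigma * sqrt(T)) = 1.0000000000 * 0.3344037157 / (95.4000 * 0.2500 * 0.7071067812) = 0.019829


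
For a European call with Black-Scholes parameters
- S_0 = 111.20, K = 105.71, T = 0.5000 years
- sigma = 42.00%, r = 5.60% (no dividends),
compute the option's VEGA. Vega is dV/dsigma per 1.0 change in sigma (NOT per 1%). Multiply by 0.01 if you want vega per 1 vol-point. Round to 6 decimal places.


d1 = 0.4132563894; d2 = 0.1162715413
phi(d1) = 0.3662903497; exp(-qT) = 1.0000000000; exp(-rT) = 0.9723883668
Vega = S * exp(-qT) * phi(d1) * sqrt(T) = 111.2000 * 1.0000000000 * 0.3662903497 * 0.7071067812 = 28.801511

Answer: Vega = 28.801511


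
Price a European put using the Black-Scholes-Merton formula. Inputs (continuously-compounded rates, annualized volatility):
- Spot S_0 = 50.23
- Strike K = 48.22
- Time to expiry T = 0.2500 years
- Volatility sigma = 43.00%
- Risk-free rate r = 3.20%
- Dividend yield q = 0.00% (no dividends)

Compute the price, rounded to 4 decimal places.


d1 = (ln(S/K) + (r - q + 0.5*sigma^2) * T) / (sigma * sqrt(T)) = 0.33465621
d2 = d1 - sigma * sqrt(T) = 0.11965621
exp(-rT) = 0.99203191; exp(-qT) = 1.00000000
P = K * exp(-rT) * N(-d2) - S_0 * exp(-qT) * N(-d1)
N(-d1) = 0.36894222; N(-d2) = 0.45237775
P = 48.2200 * 0.99203191 * 0.45237775 - 50.2300 * 1.00000000 * 0.36894222 = 3.1079

Answer: Price = 3.1079


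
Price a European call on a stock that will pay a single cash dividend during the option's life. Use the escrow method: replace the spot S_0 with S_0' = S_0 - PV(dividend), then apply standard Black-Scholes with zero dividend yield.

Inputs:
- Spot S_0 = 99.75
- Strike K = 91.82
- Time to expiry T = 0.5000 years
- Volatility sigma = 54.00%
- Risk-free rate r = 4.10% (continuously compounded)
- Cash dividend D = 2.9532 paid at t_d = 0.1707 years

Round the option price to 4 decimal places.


PV(D) = D * exp(-r * t_d) = 2.9532 * 0.99302573 = 2.93260360
S_0' = S_0 - PV(D) = 99.7500 - 2.93260360 = 96.81739640
d1 = (ln(S_0'/K) + (r + sigma^2/2)*T) / (sigma*sqrt(T)) = 0.38339999
d2 = d1 - sigma*sqrt(T) = 0.00156232
exp(-rT) = 0.97970870
N(d1) = 0.64928839; N(d2) = 0.50062328
C = S_0' * N(d1) - K * exp(-rT) * N(d2) = 96.81739640 * 0.64928839 - 91.8200 * 0.97970870 * 0.50062328 = 17.8279

Answer: Price = 17.8279


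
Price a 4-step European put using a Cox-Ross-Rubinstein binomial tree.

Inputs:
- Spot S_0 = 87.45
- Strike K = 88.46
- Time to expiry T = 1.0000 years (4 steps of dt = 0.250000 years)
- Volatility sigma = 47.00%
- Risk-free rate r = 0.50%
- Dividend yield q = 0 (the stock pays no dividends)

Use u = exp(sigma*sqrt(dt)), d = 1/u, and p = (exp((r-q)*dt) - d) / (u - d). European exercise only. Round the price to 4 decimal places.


dt = T/N = 0.250000
u = exp(sigma*sqrt(dt)) = 1.264909; d = 1/u = 0.790571
p = (exp((r-q)*dt) - d) / (u - d) = 0.444156
Discount per step: exp(-r*dt) = 0.998751
Stock lattice S(k, i) with i counting down-moves:
  k=0: S(0,0) = 87.4500
  k=1: S(1,0) = 110.6163; S(1,1) = 69.1354
  k=2: S(2,0) = 139.9195; S(2,1) = 87.4500; S(2,2) = 54.6564
  k=3: S(3,0) = 176.9854; S(3,1) = 110.6163; S(3,2) = 69.1354; S(3,3) = 43.2098
  k=4: S(4,0) = 223.8704; S(4,1) = 139.9195; S(4,2) = 87.4500; S(4,3) = 54.6564; S(4,4) = 34.1604
Terminal payoffs V(N, i) = max(K - S_T, 0):
  V(4,0) = 0.000000; V(4,1) = 0.000000; V(4,2) = 1.010000; V(4,3) = 33.803552; V(4,4) = 54.299596
Backward induction: V(k, i) = exp(-r*dt) * [p * V(k+1, i) + (1-p) * V(k+1, i+1)].
  V(3,0) = exp(-r*dt) * [p*0.000000 + (1-p)*0.000000] = 0.000000
  V(3,1) = exp(-r*dt) * [p*0.000000 + (1-p)*1.010000] = 0.560701
  V(3,2) = exp(-r*dt) * [p*1.010000 + (1-p)*33.803552] = 19.214073
  V(3,3) = exp(-r*dt) * [p*33.803552 + (1-p)*54.299596] = 45.139699
  V(2,0) = exp(-r*dt) * [p*0.000000 + (1-p)*0.560701] = 0.311273
  V(2,1) = exp(-r*dt) * [p*0.560701 + (1-p)*19.214073] = 10.915417
  V(2,2) = exp(-r*dt) * [p*19.214073 + (1-p)*45.139699] = 33.582678
  V(1,0) = exp(-r*dt) * [p*0.311273 + (1-p)*10.915417] = 6.197773
  V(1,1) = exp(-r*dt) * [p*10.915417 + (1-p)*33.582678] = 23.485508
  V(0,0) = exp(-r*dt) * [p*6.197773 + (1-p)*23.485508] = 15.787314

Answer: Price = V(0,0) = 15.7873


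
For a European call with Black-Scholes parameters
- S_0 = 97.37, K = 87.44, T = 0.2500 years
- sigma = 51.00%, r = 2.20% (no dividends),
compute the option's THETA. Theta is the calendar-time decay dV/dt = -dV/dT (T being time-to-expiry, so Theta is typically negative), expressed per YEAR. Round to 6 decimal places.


d1 = 0.5708933770; d2 = 0.3158933770
phi(d1) = 0.3389515314; exp(-qT) = 1.0000000000; exp(-rT) = 0.9945150973
Theta = -S*exp(-qT)*phi(d1)*sigma/(2*sqrt(T)) - r*K*exp(-rT)*N(d2) + q*S*exp(-qT)*N(d1)
N(d1) = 0.7159640396; N(d2) = 0.6239582804; sqrt(T) = 0.5000000000
Term 1 = -97.3700 * 1.0000000000 * 0.3389515314 * 0.5100 / (2 * 0.5000000000) = -16.8318924123
Term 2 = -0.0220 * 87.4400 * 0.9945150973 * 0.6239582804 = -1.1937125577
Term 3 = 0 (no dividend yield, q = 0)
Theta = -16.8318924123 + (-1.1937125577) + (0.0000000000) = -18.025605

Answer: Theta = -18.025605


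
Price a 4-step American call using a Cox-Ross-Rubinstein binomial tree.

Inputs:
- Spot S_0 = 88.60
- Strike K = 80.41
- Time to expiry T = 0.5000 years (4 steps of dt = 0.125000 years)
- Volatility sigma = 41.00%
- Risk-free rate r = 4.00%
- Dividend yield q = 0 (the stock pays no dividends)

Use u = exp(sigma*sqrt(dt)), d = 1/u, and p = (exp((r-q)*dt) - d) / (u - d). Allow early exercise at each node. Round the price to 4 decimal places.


dt = T/N = 0.125000
u = exp(sigma*sqrt(dt)) = 1.155990; d = 1/u = 0.865060
p = (exp((r-q)*dt) - d) / (u - d) = 0.481053
Discount per step: exp(-r*dt) = 0.995012
Stock lattice S(k, i) with i counting down-moves:
  k=0: S(0,0) = 88.6000
  k=1: S(1,0) = 102.4207; S(1,1) = 76.6443
  k=2: S(2,0) = 118.3973; S(2,1) = 88.6000; S(2,2) = 66.3019
  k=3: S(3,0) = 136.8660; S(3,1) = 102.4207; S(3,2) = 76.6443; S(3,3) = 57.3551
  k=4: S(4,0) = 158.2157; S(4,1) = 118.3973; S(4,2) = 88.6000; S(4,3) = 66.3019; S(4,4) = 49.6156
Terminal payoffs V(N, i) = max(S_T - K, 0):
  V(4,0) = 77.805720; V(4,1) = 37.987267; V(4,2) = 8.190000; V(4,3) = 0.000000; V(4,4) = 0.000000
Backward induction: V(k, i) = exp(-r*dt) * [p * V(k+1, i) + (1-p) * V(k+1, i+1)]; then take max(V_cont, immediate exercise) for American.
  V(3,0) = exp(-r*dt) * [p*77.805720 + (1-p)*37.987267] = 56.857072; exercise = 56.456025; V(3,0) = max -> 56.857072
  V(3,1) = exp(-r*dt) * [p*37.987267 + (1-p)*8.190000] = 22.411737; exercise = 22.010690; V(3,1) = max -> 22.411737
  V(3,2) = exp(-r*dt) * [p*8.190000 + (1-p)*0.000000] = 3.920177; exercise = 0.000000; V(3,2) = max -> 3.920177
  V(3,3) = exp(-r*dt) * [p*0.000000 + (1-p)*0.000000] = 0.000000; exercise = 0.000000; V(3,3) = max -> 0.000000
  V(2,0) = exp(-r*dt) * [p*56.857072 + (1-p)*22.411737] = 38.787360; exercise = 37.987267; V(2,0) = max -> 38.787360
  V(2,1) = exp(-r*dt) * [p*22.411737 + (1-p)*3.920177] = 12.751687; exercise = 8.190000; V(2,1) = max -> 12.751687
  V(2,2) = exp(-r*dt) * [p*3.920177 + (1-p)*0.000000] = 1.876409; exercise = 0.000000; V(2,2) = max -> 1.876409
  V(1,0) = exp(-r*dt) * [p*38.787360 + (1-p)*12.751687] = 25.150170; exercise = 22.010690; V(1,0) = max -> 25.150170
  V(1,1) = exp(-r*dt) * [p*12.751687 + (1-p)*1.876409] = 7.072547; exercise = 0.000000; V(1,1) = max -> 7.072547
  V(0,0) = exp(-r*dt) * [p*25.150170 + (1-p)*7.072547] = 15.690201; exercise = 8.190000; V(0,0) = max -> 15.690201

Answer: Price = V(0,0) = 15.6902


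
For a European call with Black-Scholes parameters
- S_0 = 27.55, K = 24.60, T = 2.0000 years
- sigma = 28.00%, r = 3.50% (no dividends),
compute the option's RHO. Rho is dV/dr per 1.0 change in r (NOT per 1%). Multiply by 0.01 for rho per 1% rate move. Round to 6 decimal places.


Answer: Rho = 27.726975

Derivation:
d1 = 0.6607814195; d2 = 0.2648016220
phi(d1) = 0.3206982672; exp(-qT) = 1.0000000000; exp(-rT) = 0.9323938199
N(d2) = 0.6044188564
Rho = K*T*exp(-rT)*N(d2) = 24.6000 * 2.0000 * 0.9323938199 * 0.6044188564 = 27.726975


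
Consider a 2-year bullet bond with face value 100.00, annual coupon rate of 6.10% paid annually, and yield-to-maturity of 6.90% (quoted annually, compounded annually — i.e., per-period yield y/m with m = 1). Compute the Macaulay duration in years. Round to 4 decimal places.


Answer: Macaulay duration = 1.9421 years

Derivation:
Coupon per period c = face * coupon_rate / m = 6.100000
Periods per year m = 1; per-period yield y/m = 0.069000
Number of cashflows N = 2
Cashflows (t years, CF_t, discount factor 1/(1+y/m)^(m*t), PV):
  t = 1.0000: CF_t = 6.100000, DF = 0.935454, PV = 5.706268
  t = 2.0000: CF_t = 106.100000, DF = 0.875074, PV = 92.845311
Price P = sum_t PV_t = 98.551578
Macaulay numerator sum_t t * PV_t:
  t * PV_t at t = 1.0000: 5.706268
  t * PV_t at t = 2.0000: 185.690621
Macaulay duration D = (sum_t t * PV_t) / P = 191.396889 / 98.551578 = 1.942099


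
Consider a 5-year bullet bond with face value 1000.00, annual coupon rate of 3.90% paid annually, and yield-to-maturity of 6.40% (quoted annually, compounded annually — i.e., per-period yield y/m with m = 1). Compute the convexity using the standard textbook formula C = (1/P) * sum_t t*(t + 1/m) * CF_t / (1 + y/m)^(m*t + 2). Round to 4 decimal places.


Answer: Convexity = 23.7976

Derivation:
Coupon per period c = face * coupon_rate / m = 39.000000
Periods per year m = 1; per-period yield y/m = 0.064000
Number of cashflows N = 5
Cashflows (t years, CF_t, discount factor 1/(1+y/m)^(m*t), PV):
  t = 1.0000: CF_t = 39.000000, DF = 0.939850, PV = 36.654135
  t = 2.0000: CF_t = 39.000000, DF = 0.883317, PV = 34.449375
  t = 3.0000: CF_t = 39.000000, DF = 0.830185, PV = 32.377232
  t = 4.0000: CF_t = 39.000000, DF = 0.780249, PV = 30.429730
  t = 5.0000: CF_t = 1039.000000, DF = 0.733317, PV = 761.916551
Price P = sum_t PV_t = 895.827024
Convexity numerator sum_t t*(t + 1/m) * CF_t / (1+y/m)^(m*t + 2):
  t = 1.0000: term = 64.754465
  t = 2.0000: term = 182.578378
  t = 3.0000: term = 343.192441
  t = 4.0000: term = 537.582144
  t = 5.0000: term = 20190.422481
Convexity = (1/P) * sum = 21318.529908 / 895.827024 = 23.797596


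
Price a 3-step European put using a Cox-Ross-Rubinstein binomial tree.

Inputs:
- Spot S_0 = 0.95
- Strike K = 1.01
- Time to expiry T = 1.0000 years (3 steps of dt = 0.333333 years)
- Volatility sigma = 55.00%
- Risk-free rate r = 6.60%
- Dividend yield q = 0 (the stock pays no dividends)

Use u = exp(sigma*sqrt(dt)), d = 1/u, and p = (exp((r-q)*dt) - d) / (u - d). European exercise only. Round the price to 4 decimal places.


Answer: Price = V(0,0) = 0.2179

Derivation:
dt = T/N = 0.333333
u = exp(sigma*sqrt(dt)) = 1.373748; d = 1/u = 0.727936
p = (exp((r-q)*dt) - d) / (u - d) = 0.455718
Discount per step: exp(-r*dt) = 0.978240
Stock lattice S(k, i) with i counting down-moves:
  k=0: S(0,0) = 0.9500
  k=1: S(1,0) = 1.3051; S(1,1) = 0.6915
  k=2: S(2,0) = 1.7928; S(2,1) = 0.9500; S(2,2) = 0.5034
  k=3: S(3,0) = 2.4629; S(3,1) = 1.3051; S(3,2) = 0.6915; S(3,3) = 0.3664
Terminal payoffs V(N, i) = max(K - S_T, 0):
  V(3,0) = 0.000000; V(3,1) = 0.000000; V(3,2) = 0.318461; V(3,3) = 0.643560
Backward induction: V(k, i) = exp(-r*dt) * [p * V(k+1, i) + (1-p) * V(k+1, i+1)].
  V(2,0) = exp(-r*dt) * [p*0.000000 + (1-p)*0.000000] = 0.000000
  V(2,1) = exp(-r*dt) * [p*0.000000 + (1-p)*0.318461] = 0.169561
  V(2,2) = exp(-r*dt) * [p*0.318461 + (1-p)*0.643560] = 0.484627
  V(1,0) = exp(-r*dt) * [p*0.000000 + (1-p)*0.169561] = 0.090281
  V(1,1) = exp(-r*dt) * [p*0.169561 + (1-p)*0.484627] = 0.333625
  V(0,0) = exp(-r*dt) * [p*0.090281 + (1-p)*0.333625] = 0.217882


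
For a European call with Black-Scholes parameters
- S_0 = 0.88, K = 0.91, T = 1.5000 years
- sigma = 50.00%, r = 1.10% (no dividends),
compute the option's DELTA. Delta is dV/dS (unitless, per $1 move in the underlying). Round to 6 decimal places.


Answer: Delta = 0.609643

Derivation:
d1 = 0.2783882782; d2 = -0.3339841575
phi(d1) = 0.3837789474; exp(-qT) = 1.0000000000; exp(-rT) = 0.9836353794
N(d1) = 0.6096428417
Delta = exp(-qT) * N(d1) = 1.0000000000 * 0.6096428417 = 0.609643


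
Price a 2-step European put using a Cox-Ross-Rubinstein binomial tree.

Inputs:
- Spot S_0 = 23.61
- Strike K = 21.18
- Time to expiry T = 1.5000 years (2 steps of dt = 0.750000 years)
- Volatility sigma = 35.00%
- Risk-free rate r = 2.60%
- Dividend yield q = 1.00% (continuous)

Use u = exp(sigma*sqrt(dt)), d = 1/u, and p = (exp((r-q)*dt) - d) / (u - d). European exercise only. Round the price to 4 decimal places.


dt = T/N = 0.750000
u = exp(sigma*sqrt(dt)) = 1.354062; d = 1/u = 0.738519
p = (exp((r-q)*dt) - d) / (u - d) = 0.444410
Discount per step: exp(-r*dt) = 0.980689
Stock lattice S(k, i) with i counting down-moves:
  k=0: S(0,0) = 23.6100
  k=1: S(1,0) = 31.9694; S(1,1) = 17.4364
  k=2: S(2,0) = 43.2885; S(2,1) = 23.6100; S(2,2) = 12.8771
Terminal payoffs V(N, i) = max(K - S_T, 0):
  V(2,0) = 0.000000; V(2,1) = 0.000000; V(2,2) = 8.302874
Backward induction: V(k, i) = exp(-r*dt) * [p * V(k+1, i) + (1-p) * V(k+1, i+1)].
  V(1,0) = exp(-r*dt) * [p*0.000000 + (1-p)*0.000000] = 0.000000
  V(1,1) = exp(-r*dt) * [p*0.000000 + (1-p)*8.302874] = 4.523911
  V(0,0) = exp(-r*dt) * [p*0.000000 + (1-p)*4.523911] = 2.464902

Answer: Price = V(0,0) = 2.4649


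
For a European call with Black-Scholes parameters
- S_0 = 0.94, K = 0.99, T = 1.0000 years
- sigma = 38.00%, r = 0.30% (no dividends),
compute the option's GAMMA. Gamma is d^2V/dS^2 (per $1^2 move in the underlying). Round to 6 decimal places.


d1 = 0.0615129793; d2 = -0.3184870207
phi(d1) = 0.3981882257; exp(-qT) = 1.0000000000; exp(-rT) = 0.9970044955
Gamma = exp(-qT) * phi(d1) / (S * sigma * sqrt(T)) = 1.0000000000 * 0.3981882257 / (0.9400 * 0.3800 * 1.0000000000) = 1.114749

Answer: Gamma = 1.114749


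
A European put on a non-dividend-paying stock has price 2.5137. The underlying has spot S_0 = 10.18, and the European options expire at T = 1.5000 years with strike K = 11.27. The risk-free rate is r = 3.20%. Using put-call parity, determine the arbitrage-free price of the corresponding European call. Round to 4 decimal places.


Put-call parity: C - P = S_0 * exp(-qT) - K * exp(-rT).
S_0 * exp(-qT) = 10.1800 * 1.00000000 = 10.18000000
K * exp(-rT) = 11.2700 * 0.95313379 = 10.74181778
C = P + S*exp(-qT) - K*exp(-rT)
C = 2.5137 + 10.18000000 - 10.74181778 = 1.9519

Answer: Call price = 1.9519


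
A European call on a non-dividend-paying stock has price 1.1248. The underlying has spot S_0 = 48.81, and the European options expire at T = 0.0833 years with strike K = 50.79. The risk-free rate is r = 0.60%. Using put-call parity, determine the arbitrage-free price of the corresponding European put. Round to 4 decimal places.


Put-call parity: C - P = S_0 * exp(-qT) - K * exp(-rT).
S_0 * exp(-qT) = 48.8100 * 1.00000000 = 48.81000000
K * exp(-rT) = 50.7900 * 0.99950032 = 50.76462150
P = C - S*exp(-qT) + K*exp(-rT)
P = 1.1248 - 48.81000000 + 50.76462150 = 3.0794

Answer: Put price = 3.0794


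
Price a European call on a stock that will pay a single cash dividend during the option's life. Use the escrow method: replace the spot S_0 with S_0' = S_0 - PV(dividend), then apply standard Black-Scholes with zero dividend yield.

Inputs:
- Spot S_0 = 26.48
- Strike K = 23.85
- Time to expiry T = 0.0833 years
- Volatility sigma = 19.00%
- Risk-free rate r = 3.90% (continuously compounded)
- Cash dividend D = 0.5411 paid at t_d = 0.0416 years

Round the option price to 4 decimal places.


Answer: Price = 2.1995

Derivation:
PV(D) = D * exp(-r * t_d) = 0.5411 * 0.99837892 = 0.54022283
S_0' = S_0 - PV(D) = 26.4800 - 0.54022283 = 25.93977717
d1 = (ln(S_0'/K) + (r + sigma^2/2)*T) / (sigma*sqrt(T)) = 1.61834424
d2 = d1 - sigma*sqrt(T) = 1.56350693
exp(-rT) = 0.99675657
N(d1) = 0.94720578; N(d2) = 0.94103330
C = S_0' * N(d1) - K * exp(-rT) * N(d2) = 25.93977717 * 0.94720578 - 23.8500 * 0.99675657 * 0.94103330 = 2.1995


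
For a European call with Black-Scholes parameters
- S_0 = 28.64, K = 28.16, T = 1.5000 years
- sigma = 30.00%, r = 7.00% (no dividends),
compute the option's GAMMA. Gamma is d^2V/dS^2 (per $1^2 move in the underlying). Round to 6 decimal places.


Answer: Gamma = 0.033195

Derivation:
d1 = 0.5154864365; d2 = 0.1480629751
phi(d1) = 0.3493078457; exp(-qT) = 1.0000000000; exp(-rT) = 0.9003245226
Gamma = exp(-qT) * phi(d1) / (S * sigma * sqrt(T)) = 1.0000000000 * 0.3493078457 / (28.6400 * 0.3000 * 1.2247448714) = 0.033195


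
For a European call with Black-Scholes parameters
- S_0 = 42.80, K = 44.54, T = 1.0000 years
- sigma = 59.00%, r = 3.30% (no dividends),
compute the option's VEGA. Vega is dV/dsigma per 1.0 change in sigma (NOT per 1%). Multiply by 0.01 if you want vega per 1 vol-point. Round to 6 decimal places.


d1 = 0.2833905776; d2 = -0.3066094224
phi(d1) = 0.3832400810; exp(-qT) = 1.0000000000; exp(-rT) = 0.9675385596
Vega = S * exp(-qT) * phi(d1) * sqrt(T) = 42.8000 * 1.0000000000 * 0.3832400810 * 1.0000000000 = 16.402675

Answer: Vega = 16.402675


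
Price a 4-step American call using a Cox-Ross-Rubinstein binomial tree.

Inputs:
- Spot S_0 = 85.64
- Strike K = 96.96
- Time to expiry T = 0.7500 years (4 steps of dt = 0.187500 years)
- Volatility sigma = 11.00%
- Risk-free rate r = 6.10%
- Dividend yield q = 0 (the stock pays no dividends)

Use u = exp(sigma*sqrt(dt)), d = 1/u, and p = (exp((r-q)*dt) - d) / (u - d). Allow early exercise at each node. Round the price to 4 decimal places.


dt = T/N = 0.187500
u = exp(sigma*sqrt(dt)) = 1.048784; d = 1/u = 0.953485
p = (exp((r-q)*dt) - d) / (u - d) = 0.608801
Discount per step: exp(-r*dt) = 0.988628
Stock lattice S(k, i) with i counting down-moves:
  k=0: S(0,0) = 85.6400
  k=1: S(1,0) = 89.8179; S(1,1) = 81.6565
  k=2: S(2,0) = 94.1995; S(2,1) = 85.6400; S(2,2) = 77.8582
  k=3: S(3,0) = 98.7950; S(3,1) = 89.8179; S(3,2) = 81.6565; S(3,3) = 74.2367
  k=4: S(4,0) = 103.6146; S(4,1) = 94.1995; S(4,2) = 85.6400; S(4,3) = 77.8582; S(4,4) = 70.7836
Terminal payoffs V(N, i) = max(S_T - K, 0):
  V(4,0) = 6.654580; V(4,1) = 0.000000; V(4,2) = 0.000000; V(4,3) = 0.000000; V(4,4) = 0.000000
Backward induction: V(k, i) = exp(-r*dt) * [p * V(k+1, i) + (1-p) * V(k+1, i+1)]; then take max(V_cont, immediate exercise) for American.
  V(3,0) = exp(-r*dt) * [p*6.654580 + (1-p)*0.000000] = 4.005239; exercise = 1.834966; V(3,0) = max -> 4.005239
  V(3,1) = exp(-r*dt) * [p*0.000000 + (1-p)*0.000000] = 0.000000; exercise = 0.000000; V(3,1) = max -> 0.000000
  V(3,2) = exp(-r*dt) * [p*0.000000 + (1-p)*0.000000] = 0.000000; exercise = 0.000000; V(3,2) = max -> 0.000000
  V(3,3) = exp(-r*dt) * [p*0.000000 + (1-p)*0.000000] = 0.000000; exercise = 0.000000; V(3,3) = max -> 0.000000
  V(2,0) = exp(-r*dt) * [p*4.005239 + (1-p)*0.000000] = 2.410662; exercise = 0.000000; V(2,0) = max -> 2.410662
  V(2,1) = exp(-r*dt) * [p*0.000000 + (1-p)*0.000000] = 0.000000; exercise = 0.000000; V(2,1) = max -> 0.000000
  V(2,2) = exp(-r*dt) * [p*0.000000 + (1-p)*0.000000] = 0.000000; exercise = 0.000000; V(2,2) = max -> 0.000000
  V(1,0) = exp(-r*dt) * [p*2.410662 + (1-p)*0.000000] = 1.450922; exercise = 0.000000; V(1,0) = max -> 1.450922
  V(1,1) = exp(-r*dt) * [p*0.000000 + (1-p)*0.000000] = 0.000000; exercise = 0.000000; V(1,1) = max -> 0.000000
  V(0,0) = exp(-r*dt) * [p*1.450922 + (1-p)*0.000000] = 0.873277; exercise = 0.000000; V(0,0) = max -> 0.873277

Answer: Price = V(0,0) = 0.8733


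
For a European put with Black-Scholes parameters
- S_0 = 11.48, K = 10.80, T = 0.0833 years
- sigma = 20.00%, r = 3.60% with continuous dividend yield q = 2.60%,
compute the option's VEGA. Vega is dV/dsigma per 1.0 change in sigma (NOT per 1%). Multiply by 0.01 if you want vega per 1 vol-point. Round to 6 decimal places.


Answer: Vega = 0.719384

Derivation:
d1 = 1.1010988618; d2 = 1.0433753831
phi(d1) = 0.2175888764; exp(-qT) = 0.9978365437; exp(-rT) = 0.9970056919
Vega = S * exp(-qT) * phi(d1) * sqrt(T) = 11.4800 * 0.9978365437 * 0.2175888764 * 0.2886173938 = 0.719384


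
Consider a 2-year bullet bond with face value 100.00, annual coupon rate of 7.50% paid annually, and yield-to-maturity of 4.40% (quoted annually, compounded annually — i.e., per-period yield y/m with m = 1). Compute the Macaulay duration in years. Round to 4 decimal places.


Coupon per period c = face * coupon_rate / m = 7.500000
Periods per year m = 1; per-period yield y/m = 0.044000
Number of cashflows N = 2
Cashflows (t years, CF_t, discount factor 1/(1+y/m)^(m*t), PV):
  t = 1.0000: CF_t = 7.500000, DF = 0.957854, PV = 7.183908
  t = 2.0000: CF_t = 107.500000, DF = 0.917485, PV = 98.629644
Price P = sum_t PV_t = 105.813552
Macaulay numerator sum_t t * PV_t:
  t * PV_t at t = 1.0000: 7.183908
  t * PV_t at t = 2.0000: 197.259289
Macaulay duration D = (sum_t t * PV_t) / P = 204.443197 / 105.813552 = 1.932108

Answer: Macaulay duration = 1.9321 years


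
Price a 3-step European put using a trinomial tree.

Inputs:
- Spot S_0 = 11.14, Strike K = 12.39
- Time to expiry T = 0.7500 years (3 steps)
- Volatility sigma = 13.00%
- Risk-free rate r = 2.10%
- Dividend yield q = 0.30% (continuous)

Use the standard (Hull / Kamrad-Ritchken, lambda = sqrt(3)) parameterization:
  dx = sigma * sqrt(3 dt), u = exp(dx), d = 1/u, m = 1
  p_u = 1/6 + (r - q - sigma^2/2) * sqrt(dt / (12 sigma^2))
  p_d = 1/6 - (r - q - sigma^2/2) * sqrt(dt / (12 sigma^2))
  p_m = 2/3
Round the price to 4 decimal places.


dt = T/N = 0.250000; dx = sigma*sqrt(3*dt) = 0.112583
u = exp(dx) = 1.119165; d = 1/u = 0.893523
p_u = 0.177270, p_m = 0.666667, p_d = 0.156063
Discount per step: exp(-r*dt) = 0.994764
Stock lattice S(k, j) with j the centered position index:
  k=0: S(0,+0) = 11.1400
  k=1: S(1,-1) = 9.9538; S(1,+0) = 11.1400; S(1,+1) = 12.4675
  k=2: S(2,-2) = 8.8940; S(2,-1) = 9.9538; S(2,+0) = 11.1400; S(2,+1) = 12.4675; S(2,+2) = 13.9532
  k=3: S(3,-3) = 7.9470; S(3,-2) = 8.8940; S(3,-1) = 9.9538; S(3,+0) = 11.1400; S(3,+1) = 12.4675; S(3,+2) = 13.9532; S(3,+3) = 15.6159
Terminal payoffs V(N, j) = max(K - S_T, 0):
  V(3,-3) = 4.443017; V(3,-2) = 3.496011; V(3,-1) = 2.436155; V(3,+0) = 1.250000; V(3,+1) = 0.000000; V(3,+2) = 0.000000; V(3,+3) = 0.000000
Backward induction: V(k, j) = exp(-r*dt) * [p_u * V(k+1, j+1) + p_m * V(k+1, j) + p_d * V(k+1, j-1)]
  V(2,-2) = exp(-r*dt) * [p_u*2.436155 + p_m*3.496011 + p_d*4.443017] = 3.437827
  V(2,-1) = exp(-r*dt) * [p_u*1.250000 + p_m*2.436155 + p_d*3.496011] = 2.378769
  V(2,+0) = exp(-r*dt) * [p_u*0.000000 + p_m*1.250000 + p_d*2.436155] = 1.207174
  V(2,+1) = exp(-r*dt) * [p_u*0.000000 + p_m*0.000000 + p_d*1.250000] = 0.194058
  V(2,+2) = exp(-r*dt) * [p_u*0.000000 + p_m*0.000000 + p_d*0.000000] = 0.000000
  V(1,-1) = exp(-r*dt) * [p_u*1.207174 + p_m*2.378769 + p_d*3.437827] = 2.324127
  V(1,+0) = exp(-r*dt) * [p_u*0.194058 + p_m*1.207174 + p_d*2.378769] = 1.204084
  V(1,+1) = exp(-r*dt) * [p_u*0.000000 + p_m*0.194058 + p_d*1.207174] = 0.316104
  V(0,+0) = exp(-r*dt) * [p_u*0.316104 + p_m*1.204084 + p_d*2.324127] = 1.215073

Answer: Price = V(0,0) = 1.2151


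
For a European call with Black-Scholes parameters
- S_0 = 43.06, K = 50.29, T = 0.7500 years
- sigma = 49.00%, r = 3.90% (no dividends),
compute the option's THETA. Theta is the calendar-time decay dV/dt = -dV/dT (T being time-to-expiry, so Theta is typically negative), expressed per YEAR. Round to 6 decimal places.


d1 = -0.0846566538; d2 = -0.5090091016
phi(d1) = 0.3975152791; exp(-qT) = 1.0000000000; exp(-rT) = 0.9711736407
Theta = -S*exp(-qT)*phi(d1)*sigma/(2*sqrt(T)) - r*K*exp(-rT)*N(d2) + q*S*exp(-qT)*N(d1)
N(d1) = 0.4662671787; N(d2) = 0.3053729222; sqrt(T) = 0.8660254038
Term 1 = -43.0600 * 1.0000000000 * 0.3975152791 * 0.4900 / (2 * 0.8660254038) = -4.8424294732
Term 2 = -0.0390 * 50.2900 * 0.9711736407 * 0.3053729222 = -0.5816659668
Term 3 = 0 (no dividend yield, q = 0)
Theta = -4.8424294732 + (-0.5816659668) + (0.0000000000) = -5.424095

Answer: Theta = -5.424095


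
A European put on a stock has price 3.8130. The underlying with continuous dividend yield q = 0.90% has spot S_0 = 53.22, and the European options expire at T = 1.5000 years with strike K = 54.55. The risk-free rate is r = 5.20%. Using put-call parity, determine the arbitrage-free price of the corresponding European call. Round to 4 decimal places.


Answer: Call price = 5.8625

Derivation:
Put-call parity: C - P = S_0 * exp(-qT) - K * exp(-rT).
S_0 * exp(-qT) = 53.2200 * 0.98659072 = 52.50635792
K * exp(-rT) = 54.5500 * 0.92496443 = 50.45680947
C = P + S*exp(-qT) - K*exp(-rT)
C = 3.8130 + 52.50635792 - 50.45680947 = 5.8625


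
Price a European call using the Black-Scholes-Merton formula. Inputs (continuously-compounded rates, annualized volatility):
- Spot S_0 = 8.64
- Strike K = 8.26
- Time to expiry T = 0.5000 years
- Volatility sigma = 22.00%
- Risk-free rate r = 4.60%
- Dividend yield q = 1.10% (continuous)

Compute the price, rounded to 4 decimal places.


Answer: Price = 0.8178

Derivation:
d1 = (ln(S/K) + (r - q + 0.5*sigma^2) * T) / (sigma * sqrt(T)) = 0.47940551
d2 = d1 - sigma * sqrt(T) = 0.32384202
exp(-rT) = 0.97726248; exp(-qT) = 0.99451510
C = S_0 * exp(-qT) * N(d1) - K * exp(-rT) * N(d2)
N(d1) = 0.68417491; N(d2) = 0.62697118
C = 8.6400 * 0.99451510 * 0.68417491 - 8.2600 * 0.97726248 * 0.62697118 = 0.8178


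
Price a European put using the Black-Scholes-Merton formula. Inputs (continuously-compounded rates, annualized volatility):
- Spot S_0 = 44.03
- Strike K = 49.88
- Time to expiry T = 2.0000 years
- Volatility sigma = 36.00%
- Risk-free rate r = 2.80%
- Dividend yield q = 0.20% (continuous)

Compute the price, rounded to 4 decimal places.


Answer: Price = 10.8901

Derivation:
d1 = (ln(S/K) + (r - q + 0.5*sigma^2) * T) / (sigma * sqrt(T)) = 0.11166610
d2 = d1 - sigma * sqrt(T) = -0.39745078
exp(-rT) = 0.94553914; exp(-qT) = 0.99600799
P = K * exp(-rT) * N(-d2) - S_0 * exp(-qT) * N(-d1)
N(-d1) = 0.45554408; N(-d2) = 0.65448246
P = 49.8800 * 0.94553914 * 0.65448246 - 44.0300 * 0.99600799 * 0.45554408 = 10.8901


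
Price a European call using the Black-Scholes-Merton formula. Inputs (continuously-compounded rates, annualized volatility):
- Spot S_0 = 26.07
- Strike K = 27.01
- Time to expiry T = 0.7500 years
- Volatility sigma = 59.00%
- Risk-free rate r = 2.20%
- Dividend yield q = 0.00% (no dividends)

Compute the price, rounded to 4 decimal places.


Answer: Price = 5.0617

Derivation:
d1 = (ln(S/K) + (r - q + 0.5*sigma^2) * T) / (sigma * sqrt(T)) = 0.21844500
d2 = d1 - sigma * sqrt(T) = -0.29250999
exp(-rT) = 0.98363538; exp(-qT) = 1.00000000
C = S_0 * exp(-qT) * N(d1) - K * exp(-rT) * N(d2)
N(d1) = 0.58645879; N(d2) = 0.38494836
C = 26.0700 * 1.00000000 * 0.58645879 - 27.0100 * 0.98363538 * 0.38494836 = 5.0617


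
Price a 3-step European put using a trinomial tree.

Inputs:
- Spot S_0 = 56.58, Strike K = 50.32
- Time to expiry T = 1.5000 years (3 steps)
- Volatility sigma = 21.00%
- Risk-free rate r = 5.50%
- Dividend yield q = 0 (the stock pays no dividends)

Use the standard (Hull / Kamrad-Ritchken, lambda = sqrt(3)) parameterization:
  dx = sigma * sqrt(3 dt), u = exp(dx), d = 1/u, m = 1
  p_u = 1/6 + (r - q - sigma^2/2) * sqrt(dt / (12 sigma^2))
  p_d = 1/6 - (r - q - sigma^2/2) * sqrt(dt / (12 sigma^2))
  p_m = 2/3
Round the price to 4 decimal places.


Answer: Price = V(0,0) = 1.7566

Derivation:
dt = T/N = 0.500000; dx = sigma*sqrt(3*dt) = 0.257196
u = exp(dx) = 1.293299; d = 1/u = 0.773216
p_u = 0.198695, p_m = 0.666667, p_d = 0.134639
Discount per step: exp(-r*dt) = 0.972875
Stock lattice S(k, j) with j the centered position index:
  k=0: S(0,+0) = 56.5800
  k=1: S(1,-1) = 43.7486; S(1,+0) = 56.5800; S(1,+1) = 73.1749
  k=2: S(2,-2) = 33.8271; S(2,-1) = 43.7486; S(2,+0) = 56.5800; S(2,+1) = 73.1749; S(2,+2) = 94.6370
  k=3: S(3,-3) = 26.1557; S(3,-2) = 33.8271; S(3,-1) = 43.7486; S(3,+0) = 56.5800; S(3,+1) = 73.1749; S(3,+2) = 94.6370; S(3,+3) = 122.3939
Terminal payoffs V(N, j) = max(K - S_T, 0):
  V(3,-3) = 24.164322; V(3,-2) = 16.492884; V(3,-1) = 6.571421; V(3,+0) = 0.000000; V(3,+1) = 0.000000; V(3,+2) = 0.000000; V(3,+3) = 0.000000
Backward induction: V(k, j) = exp(-r*dt) * [p_u * V(k+1, j+1) + p_m * V(k+1, j) + p_d * V(k+1, j-1)]
  V(2,-2) = exp(-r*dt) * [p_u*6.571421 + p_m*16.492884 + p_d*24.164322] = 15.132495
  V(2,-1) = exp(-r*dt) * [p_u*0.000000 + p_m*6.571421 + p_d*16.492884] = 6.422458
  V(2,+0) = exp(-r*dt) * [p_u*0.000000 + p_m*0.000000 + p_d*6.571421] = 0.860767
  V(2,+1) = exp(-r*dt) * [p_u*0.000000 + p_m*0.000000 + p_d*0.000000] = 0.000000
  V(2,+2) = exp(-r*dt) * [p_u*0.000000 + p_m*0.000000 + p_d*0.000000] = 0.000000
  V(1,-1) = exp(-r*dt) * [p_u*0.860767 + p_m*6.422458 + p_d*15.132495] = 6.314041
  V(1,+0) = exp(-r*dt) * [p_u*0.000000 + p_m*0.860767 + p_d*6.422458] = 1.399534
  V(1,+1) = exp(-r*dt) * [p_u*0.000000 + p_m*0.000000 + p_d*0.860767] = 0.112749
  V(0,+0) = exp(-r*dt) * [p_u*0.112749 + p_m*1.399534 + p_d*6.314041] = 1.756563


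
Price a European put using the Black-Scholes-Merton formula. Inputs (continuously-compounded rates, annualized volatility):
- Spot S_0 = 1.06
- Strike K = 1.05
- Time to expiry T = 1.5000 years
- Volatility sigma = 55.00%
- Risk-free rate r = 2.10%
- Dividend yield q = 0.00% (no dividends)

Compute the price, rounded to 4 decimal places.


d1 = (ln(S/K) + (r - q + 0.5*sigma^2) * T) / (sigma * sqrt(T)) = 0.39763939
d2 = d1 - sigma * sqrt(T) = -0.27597029
exp(-rT) = 0.96899096; exp(-qT) = 1.00000000
P = K * exp(-rT) * N(-d2) - S_0 * exp(-qT) * N(-d1)
N(-d1) = 0.34544801; N(-d2) = 0.60871456
P = 1.0500 * 0.96899096 * 0.60871456 - 1.0600 * 1.00000000 * 0.34544801 = 0.2532

Answer: Price = 0.2532


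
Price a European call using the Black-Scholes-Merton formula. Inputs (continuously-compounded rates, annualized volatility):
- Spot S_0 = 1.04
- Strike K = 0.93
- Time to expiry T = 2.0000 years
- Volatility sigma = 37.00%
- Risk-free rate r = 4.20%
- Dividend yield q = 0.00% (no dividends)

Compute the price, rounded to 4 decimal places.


d1 = (ln(S/K) + (r - q + 0.5*sigma^2) * T) / (sigma * sqrt(T)) = 0.63580635
d2 = d1 - sigma * sqrt(T) = 0.11254733
exp(-rT) = 0.91943126; exp(-qT) = 1.00000000
C = S_0 * exp(-qT) * N(d1) - K * exp(-rT) * N(d2)
N(d1) = 0.73754868; N(d2) = 0.54480528
C = 1.0400 * 1.00000000 * 0.73754868 - 0.9300 * 0.91943126 * 0.54480528 = 0.3012

Answer: Price = 0.3012


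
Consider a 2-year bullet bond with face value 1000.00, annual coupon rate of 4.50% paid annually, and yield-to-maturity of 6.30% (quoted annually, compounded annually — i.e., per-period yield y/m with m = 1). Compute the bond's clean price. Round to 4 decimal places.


Coupon per period c = face * coupon_rate / m = 45.000000
Periods per year m = 1; per-period yield y/m = 0.063000
Number of cashflows N = 2
Cashflows (t years, CF_t, discount factor 1/(1+y/m)^(m*t), PV):
  t = 1.0000: CF_t = 45.000000, DF = 0.940734, PV = 42.333020
  t = 2.0000: CF_t = 1045.000000, DF = 0.884980, PV = 924.804132
Price P = sum_t PV_t = 967.137152

Answer: Price = 967.1372


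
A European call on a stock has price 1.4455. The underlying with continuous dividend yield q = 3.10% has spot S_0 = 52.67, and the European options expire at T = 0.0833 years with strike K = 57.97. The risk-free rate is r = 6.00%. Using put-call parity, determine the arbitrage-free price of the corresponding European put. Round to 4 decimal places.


Put-call parity: C - P = S_0 * exp(-qT) - K * exp(-rT).
S_0 * exp(-qT) = 52.6700 * 0.99742103 = 52.53416572
K * exp(-rT) = 57.9700 * 0.99501447 = 57.68098878
P = C - S*exp(-qT) + K*exp(-rT)
P = 1.4455 - 52.53416572 + 57.68098878 = 6.5923

Answer: Put price = 6.5923


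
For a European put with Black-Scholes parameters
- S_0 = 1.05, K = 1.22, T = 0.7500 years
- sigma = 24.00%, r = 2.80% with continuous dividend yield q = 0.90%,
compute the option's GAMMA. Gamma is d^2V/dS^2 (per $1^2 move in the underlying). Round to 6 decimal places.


Answer: Gamma = 1.561279

Derivation:
d1 = -0.5494964605; d2 = -0.7573425574
phi(d1) = 0.3430388019; exp(-qT) = 0.9932727301; exp(-rT) = 0.9792189646
Gamma = exp(-qT) * phi(d1) / (S * sigma * sqrt(T)) = 0.9932727301 * 0.3430388019 / (1.0500 * 0.2400 * 0.8660254038) = 1.561279


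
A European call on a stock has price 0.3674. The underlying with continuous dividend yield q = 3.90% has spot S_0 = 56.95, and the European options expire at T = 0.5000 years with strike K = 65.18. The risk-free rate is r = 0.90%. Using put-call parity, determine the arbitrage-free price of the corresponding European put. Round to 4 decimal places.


Answer: Put price = 9.4045

Derivation:
Put-call parity: C - P = S_0 * exp(-qT) - K * exp(-rT).
S_0 * exp(-qT) = 56.9500 * 0.98068890 = 55.85023258
K * exp(-rT) = 65.1800 * 0.99551011 = 64.88734896
P = C - S*exp(-qT) + K*exp(-rT)
P = 0.3674 - 55.85023258 + 64.88734896 = 9.4045


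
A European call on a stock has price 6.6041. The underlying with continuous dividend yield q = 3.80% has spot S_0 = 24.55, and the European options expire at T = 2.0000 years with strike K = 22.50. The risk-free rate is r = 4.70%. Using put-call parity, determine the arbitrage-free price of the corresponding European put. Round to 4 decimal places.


Answer: Put price = 4.3321

Derivation:
Put-call parity: C - P = S_0 * exp(-qT) - K * exp(-rT).
S_0 * exp(-qT) = 24.5500 * 0.92681621 = 22.75333787
K * exp(-rT) = 22.5000 * 0.91028276 = 20.48136215
P = C - S*exp(-qT) + K*exp(-rT)
P = 6.6041 - 22.75333787 + 20.48136215 = 4.3321


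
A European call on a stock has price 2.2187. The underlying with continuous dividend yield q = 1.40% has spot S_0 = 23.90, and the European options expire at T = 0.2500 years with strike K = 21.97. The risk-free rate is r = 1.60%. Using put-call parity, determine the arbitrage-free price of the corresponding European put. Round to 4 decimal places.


Put-call parity: C - P = S_0 * exp(-qT) - K * exp(-rT).
S_0 * exp(-qT) = 23.9000 * 0.99650612 = 23.81649622
K * exp(-rT) = 21.9700 * 0.99600799 = 21.88229553
P = C - S*exp(-qT) + K*exp(-rT)
P = 2.2187 - 23.81649622 + 21.88229553 = 0.2845

Answer: Put price = 0.2845


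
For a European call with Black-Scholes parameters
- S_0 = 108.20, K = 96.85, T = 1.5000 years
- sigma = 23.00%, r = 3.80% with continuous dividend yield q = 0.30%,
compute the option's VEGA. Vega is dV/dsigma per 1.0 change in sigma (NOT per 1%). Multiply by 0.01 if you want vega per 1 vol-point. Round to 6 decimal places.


d1 = 0.7206220492; d2 = 0.4389307288
phi(d1) = 0.3077133528; exp(-qT) = 0.9955101098; exp(-rT) = 0.9445940694
Vega = S * exp(-qT) * phi(d1) * sqrt(T) = 108.2000 * 0.9955101098 * 0.3077133528 * 1.2247448714 = 40.594286

Answer: Vega = 40.594286


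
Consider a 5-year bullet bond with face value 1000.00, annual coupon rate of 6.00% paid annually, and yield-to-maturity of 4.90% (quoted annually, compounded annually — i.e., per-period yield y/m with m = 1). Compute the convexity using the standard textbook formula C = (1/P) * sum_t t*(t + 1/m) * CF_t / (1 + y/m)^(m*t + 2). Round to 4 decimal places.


Coupon per period c = face * coupon_rate / m = 60.000000
Periods per year m = 1; per-period yield y/m = 0.049000
Number of cashflows N = 5
Cashflows (t years, CF_t, discount factor 1/(1+y/m)^(m*t), PV):
  t = 1.0000: CF_t = 60.000000, DF = 0.953289, PV = 57.197331
  t = 2.0000: CF_t = 60.000000, DF = 0.908760, PV = 54.525577
  t = 3.0000: CF_t = 60.000000, DF = 0.866310, PV = 51.978625
  t = 4.0000: CF_t = 60.000000, DF = 0.825844, PV = 49.550643
  t = 5.0000: CF_t = 1060.000000, DF = 0.787268, PV = 834.504003
Price P = sum_t PV_t = 1047.756180
Convexity numerator sum_t t*(t + 1/m) * CF_t / (1+y/m)^(m*t + 2):
  t = 1.0000: term = 103.957250
  t = 2.0000: term = 297.303860
  t = 3.0000: term = 566.832908
  t = 4.0000: term = 900.592481
  t = 5.0000: term = 22750.906344
Convexity = (1/P) * sum = 24619.592843 / 1047.756180 = 23.497445

Answer: Convexity = 23.4974


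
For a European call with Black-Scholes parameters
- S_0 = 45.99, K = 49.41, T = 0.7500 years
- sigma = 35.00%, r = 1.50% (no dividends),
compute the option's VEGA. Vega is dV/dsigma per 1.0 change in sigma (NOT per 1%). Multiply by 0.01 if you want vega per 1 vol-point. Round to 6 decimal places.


d1 = -0.0479740177; d2 = -0.3510829090
phi(d1) = 0.3984834603; exp(-qT) = 1.0000000000; exp(-rT) = 0.9888130446
Vega = S * exp(-qT) * phi(d1) * sqrt(T) = 45.9900 * 1.0000000000 * 0.3984834603 * 0.8660254038 = 15.871002

Answer: Vega = 15.871002


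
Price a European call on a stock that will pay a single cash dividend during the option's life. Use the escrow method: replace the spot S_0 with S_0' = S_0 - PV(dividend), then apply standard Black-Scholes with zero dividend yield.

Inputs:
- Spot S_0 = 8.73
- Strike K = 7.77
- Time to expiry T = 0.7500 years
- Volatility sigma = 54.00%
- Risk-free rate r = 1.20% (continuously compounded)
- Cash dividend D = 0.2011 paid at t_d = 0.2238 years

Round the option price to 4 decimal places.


PV(D) = D * exp(-r * t_d) = 0.2011 * 0.99731800 = 0.20056065
S_0' = S_0 - PV(D) = 8.7300 - 0.20056065 = 8.52943935
d1 = (ln(S_0'/K) + (r + sigma^2/2)*T) / (sigma*sqrt(T)) = 0.45247896
d2 = d1 - sigma*sqrt(T) = -0.01517476
exp(-rT) = 0.99104038
N(d1) = 0.67453801; N(d2) = 0.49394638
C = S_0' * N(d1) - K * exp(-rT) * N(d2) = 8.52943935 * 0.67453801 - 7.7700 * 0.99104038 * 0.49394638 = 1.9499

Answer: Price = 1.9499


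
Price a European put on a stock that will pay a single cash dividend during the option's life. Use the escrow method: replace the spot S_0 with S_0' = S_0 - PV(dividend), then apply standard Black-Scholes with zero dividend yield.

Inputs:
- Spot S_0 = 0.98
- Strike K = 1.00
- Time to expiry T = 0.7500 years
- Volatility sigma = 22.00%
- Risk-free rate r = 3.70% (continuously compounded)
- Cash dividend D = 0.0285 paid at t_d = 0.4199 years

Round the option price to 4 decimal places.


Answer: Price = 0.0838

Derivation:
PV(D) = D * exp(-r * t_d) = 0.0285 * 0.98458377 = 0.02806064
S_0' = S_0 - PV(D) = 0.9800 - 0.02806064 = 0.95193936
d1 = (ln(S_0'/K) + (r + sigma^2/2)*T) / (sigma*sqrt(T)) = -0.01760362
d2 = d1 - sigma*sqrt(T) = -0.20812921
exp(-rT) = 0.97263149
N(-d1) = 0.50702247; N(-d2) = 0.58243596
P = K * exp(-rT) * N(-d2) - S_0' * N(-d1) = 1.0000 * 0.97263149 * 0.58243596 - 0.95193936 * 0.50702247 = 0.0838


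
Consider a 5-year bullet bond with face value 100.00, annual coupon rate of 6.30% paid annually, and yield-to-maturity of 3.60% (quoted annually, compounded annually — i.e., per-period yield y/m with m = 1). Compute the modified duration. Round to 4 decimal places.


Coupon per period c = face * coupon_rate / m = 6.300000
Periods per year m = 1; per-period yield y/m = 0.036000
Number of cashflows N = 5
Cashflows (t years, CF_t, discount factor 1/(1+y/m)^(m*t), PV):
  t = 1.0000: CF_t = 6.300000, DF = 0.965251, PV = 6.081081
  t = 2.0000: CF_t = 6.300000, DF = 0.931709, PV = 5.869769
  t = 3.0000: CF_t = 6.300000, DF = 0.899333, PV = 5.665801
  t = 4.0000: CF_t = 6.300000, DF = 0.868082, PV = 5.468919
  t = 5.0000: CF_t = 106.300000, DF = 0.837917, PV = 89.070622
Price P = sum_t PV_t = 112.156193
First compute Macaulay numerator sum_t t * PV_t:
  t * PV_t at t = 1.0000: 6.081081
  t * PV_t at t = 2.0000: 11.739539
  t * PV_t at t = 3.0000: 16.997402
  t * PV_t at t = 4.0000: 21.875678
  t * PV_t at t = 5.0000: 445.353112
Macaulay duration D = 502.046812 / 112.156193 = 4.476318
Modified duration = D / (1 + y/m) = 4.476318 / (1 + 0.036000) = 4.320770

Answer: Modified duration = 4.3208
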